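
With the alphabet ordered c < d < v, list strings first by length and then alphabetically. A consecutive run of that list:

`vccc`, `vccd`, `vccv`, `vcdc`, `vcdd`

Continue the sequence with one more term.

vcdv

Find the rightmost character of vcdd below v, bump it to the next letter, and reset everything to its right to c.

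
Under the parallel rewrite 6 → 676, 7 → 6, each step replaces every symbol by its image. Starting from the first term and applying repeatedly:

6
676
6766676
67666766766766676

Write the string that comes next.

Rewriting the 17 symbols of 67666766766766676 one by one yields 676 6 676 676 676 6 676 676 6 676 676 6 676 676 676 6 676; concatenated:

67666766766766676676667667666766766766676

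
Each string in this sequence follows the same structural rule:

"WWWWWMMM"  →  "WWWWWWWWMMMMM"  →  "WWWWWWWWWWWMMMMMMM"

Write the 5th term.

WWWWWWWWWWWWWWWWWMMMMMMMMMMM

The n-th term is 3n+2 W's then 2n+1 M's (n = 1, 2, …).
Setting n = 5 gives 17, 11 characters in each block.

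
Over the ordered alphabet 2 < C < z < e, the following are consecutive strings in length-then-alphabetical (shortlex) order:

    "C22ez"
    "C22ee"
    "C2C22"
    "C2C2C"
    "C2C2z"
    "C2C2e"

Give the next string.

Find the rightmost character of C2C2e below e, bump it to the next letter, and reset everything to its right to 2.

C2CC2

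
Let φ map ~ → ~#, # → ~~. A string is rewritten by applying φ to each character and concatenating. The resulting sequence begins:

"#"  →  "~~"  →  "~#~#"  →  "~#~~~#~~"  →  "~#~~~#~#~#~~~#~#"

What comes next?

~#~~~#~#~#~~~#~~~#~~~#~#~#~~~#~~

Replace each of the 16 characters of ~#~~~#~#~#~~~#~# in place — ~# ~~ ~# ~# ~# ~~ ~# ~~ ~# ~~ ~# ~# ~# ~~ ~# ~~ — and concatenate.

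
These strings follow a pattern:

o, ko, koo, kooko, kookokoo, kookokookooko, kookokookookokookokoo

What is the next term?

This is a Fibonacci-style word recurrence s(k) = s(k−1)·s(k−2): e.g. ko·o = koo.
Continuing: kookokookookokookokoo · kookokookooko gives term 8.

kookokookookokookokookookokookooko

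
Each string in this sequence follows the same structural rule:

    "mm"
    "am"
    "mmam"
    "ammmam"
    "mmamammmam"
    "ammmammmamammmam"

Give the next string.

mmamammmamammmammmamammmam

This is a Fibonacci-style word recurrence s(k) = s(k−2)·s(k−1): e.g. mm·am = mmam.
The next term joins mmamammmam and ammmammmamammmam.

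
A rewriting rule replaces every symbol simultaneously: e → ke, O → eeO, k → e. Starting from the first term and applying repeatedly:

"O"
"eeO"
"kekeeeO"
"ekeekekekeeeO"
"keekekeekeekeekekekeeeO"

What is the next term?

ekekeekeekekeekekeekekeekeekeekekekeeeO

Replace each of the 23 characters of keekekeekeekeekekekeeeO in place — e ke ke e ke e ke ke e ke ke e ke ke e ke e ke e ke ke ke eeO — and concatenate.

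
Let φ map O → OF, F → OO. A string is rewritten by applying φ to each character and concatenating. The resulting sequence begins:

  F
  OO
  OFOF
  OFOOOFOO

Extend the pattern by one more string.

OFOOOFOFOFOOOFOF

Rewriting each symbol of OFOOOFOO: O→OF, F→OO, O→OF, O→OF, O→OF, F→OO, O→OF, O→OF, which concatenates to OF OO OF OF OF OO OF OF.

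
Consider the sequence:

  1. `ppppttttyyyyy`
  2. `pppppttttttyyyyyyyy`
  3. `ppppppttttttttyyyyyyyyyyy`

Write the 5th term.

ppppppppttttttttttttyyyyyyyyyyyyyyyyy

Reading off run lengths: p runs 4, 5, 6; t runs 4, 6, 8; y runs 5, 8, 11 — each is linear in n (n = 1, 2, …).
For term 5, n = 5, so the run lengths are 8, 12, 17.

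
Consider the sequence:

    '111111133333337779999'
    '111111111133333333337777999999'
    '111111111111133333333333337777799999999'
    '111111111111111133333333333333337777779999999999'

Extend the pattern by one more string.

The n-th term is 3n+1 1's then 3n+1 3's then n+1 7's then 2n 9's, where the shown terms are n = 2, 3, 4, 5.
For the next term, n = 6, so the run lengths are 19, 19, 7, 12.

111111111111111111133333333333333333337777777999999999999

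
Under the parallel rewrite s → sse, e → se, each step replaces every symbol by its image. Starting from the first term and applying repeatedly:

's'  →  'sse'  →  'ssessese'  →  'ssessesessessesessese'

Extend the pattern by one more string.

Rewriting the 21 symbols of ssessesessessesessese one by one yields sse sse se sse sse se sse se sse sse se sse sse se sse se sse sse se sse se; concatenated:

ssessesessessesessesessessesessessesessesessessesessese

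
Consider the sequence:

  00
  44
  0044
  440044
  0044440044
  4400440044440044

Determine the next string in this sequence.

00444400444400440044440044

Each term (from the third on) is the two preceding terms concatenated in order: term 3 = 00·44 = 0044.
Continuing: 0044440044 · 4400440044440044 gives term 7.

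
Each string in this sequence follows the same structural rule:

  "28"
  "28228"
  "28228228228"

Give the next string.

Every step duplicates the string with '2' between the halves.
So the next term is two copies of 28228228228 with '2' between the halves.

28228228228228228228228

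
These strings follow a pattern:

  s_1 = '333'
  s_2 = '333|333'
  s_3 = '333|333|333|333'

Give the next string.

Every step duplicates the string with '|' between the halves.
One more doubling of 333|333|333|333 gives the answer.

333|333|333|333|333|333|333|333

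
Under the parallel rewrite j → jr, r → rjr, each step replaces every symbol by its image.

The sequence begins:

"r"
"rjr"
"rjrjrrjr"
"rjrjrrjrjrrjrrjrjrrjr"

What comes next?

φ(rjrjrrjrjrrjrrjrjrrjr) expands symbol-by-symbol to rjr jr rjr jr rjr rjr jr rjr jr rjr rjr jr rjr rjr jr rjr jr rjr rjr jr rjr; joining the 21 pieces gives the next term.

rjrjrrjrjrrjrrjrjrrjrjrrjrrjrjrrjrrjrjrrjrjrrjrrjrjrrjr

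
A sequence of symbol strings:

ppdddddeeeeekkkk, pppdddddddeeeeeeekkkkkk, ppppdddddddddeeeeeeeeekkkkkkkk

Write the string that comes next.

pppppdddddddddddeeeeeeeeeeekkkkkkkkkk

The n-th term is n p's then 2n+1 d's then 2n+1 e's then 2n k's, where the shown terms are n = 2, 3, 4.
For the next term, n = 5, so the run lengths are 5, 11, 11, 10.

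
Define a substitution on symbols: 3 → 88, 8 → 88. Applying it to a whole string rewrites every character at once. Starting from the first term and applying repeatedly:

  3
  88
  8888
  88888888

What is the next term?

8888888888888888

Apply φ to 88888888 symbol by symbol: 8→88, 8→88, 8→88, 8→88, 8→88, 8→88, 8→88, 8→88; joined: 88 88 88 88 88 88 88 88.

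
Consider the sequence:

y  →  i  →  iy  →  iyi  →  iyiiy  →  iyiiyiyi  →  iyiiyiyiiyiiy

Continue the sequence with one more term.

iyiiyiyiiyiiyiyiiyiyi

This is a Fibonacci-style word recurrence s(k) = s(k−1)·s(k−2): e.g. i·y = iy.
So term 8 is iyiiyiyiiyiiy·iyiiyiyi.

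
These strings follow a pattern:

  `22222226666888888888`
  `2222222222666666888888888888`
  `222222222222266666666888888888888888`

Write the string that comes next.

Reading off run lengths: 2 runs 7, 10, 13; 6 runs 4, 6, 8; 8 runs 9, 12, 15 — each is linear in n, where the shown terms are n = 2, 3, 4.
At n = 5 the blocks have lengths 16, 10, 18.

22222222222222226666666666888888888888888888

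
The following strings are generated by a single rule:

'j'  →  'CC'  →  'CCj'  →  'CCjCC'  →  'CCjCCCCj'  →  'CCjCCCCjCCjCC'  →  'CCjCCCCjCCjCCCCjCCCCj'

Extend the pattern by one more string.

CCjCCCCjCCjCCCCjCCCCjCCjCCCCjCCjCC

Each term (from the third on) is the previous term followed by the one before it: term 3 = CC·j = CCj.
Continuing: CCjCCCCjCCjCCCCjCCCCj · CCjCCCCjCCjCC gives term 8.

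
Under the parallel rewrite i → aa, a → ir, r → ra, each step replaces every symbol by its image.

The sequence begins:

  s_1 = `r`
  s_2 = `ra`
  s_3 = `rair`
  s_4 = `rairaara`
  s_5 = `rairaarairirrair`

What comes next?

rairaarairirrairaaraaararairaara

Replace each of the 16 characters of rairaarairirrair in place — ra ir aa ra ir ir ra ir aa ra aa ra ra ir aa ra — and concatenate.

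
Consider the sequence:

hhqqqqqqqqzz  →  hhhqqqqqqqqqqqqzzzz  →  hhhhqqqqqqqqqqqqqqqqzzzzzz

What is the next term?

Reading off run lengths: h runs 2, 3, 4; q runs 8, 12, 16; z runs 2, 4, 6 — each is linear in n, where the shown terms are n = 2, 3, 4.
At n = 5 the blocks have lengths 5, 20, 8.

hhhhhqqqqqqqqqqqqqqqqqqqqzzzzzzzz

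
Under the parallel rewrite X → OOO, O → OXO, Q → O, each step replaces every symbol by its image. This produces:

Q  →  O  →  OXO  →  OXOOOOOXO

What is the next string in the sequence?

OXOOOOOXOOXOOXOOXOOXOOOOOXO

Expanding OXOOOOOXO: O→OXO, X→OOO, O→OXO, O→OXO, O→OXO, O→OXO, O→OXO, X→OOO, O→OXO. Concatenated: OXO OOO OXO OXO OXO OXO OXO OOO OXO.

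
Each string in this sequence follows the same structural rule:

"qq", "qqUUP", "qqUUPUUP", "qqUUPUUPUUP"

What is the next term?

The strings grow by a fixed suffix UUP each time.
One more step from qqUUPUUPUUP gives the answer.

qqUUPUUPUUPUUP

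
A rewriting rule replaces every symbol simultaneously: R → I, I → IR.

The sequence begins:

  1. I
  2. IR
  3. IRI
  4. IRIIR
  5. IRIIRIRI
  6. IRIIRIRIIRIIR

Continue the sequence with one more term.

Applying the rule to each of the 13 symbols of IRIIRIRIIRIIR gives the pieces IR I IR IR I IR I IR IR I IR IR I, which concatenate to the answer.

IRIIRIRIIRIIRIRIIRIRI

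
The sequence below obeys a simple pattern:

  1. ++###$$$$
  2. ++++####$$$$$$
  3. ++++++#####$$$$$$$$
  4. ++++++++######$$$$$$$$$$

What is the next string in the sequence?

++++++++++#######$$$$$$$$$$$$

Each string has the form +^{2n} #^{n+2} $^{2n+2} (n = 1, 2, …).
At n = 5 the blocks have lengths 10, 7, 12.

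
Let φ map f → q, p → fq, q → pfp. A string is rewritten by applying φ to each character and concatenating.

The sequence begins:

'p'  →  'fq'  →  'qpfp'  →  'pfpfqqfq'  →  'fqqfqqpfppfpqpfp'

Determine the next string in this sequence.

Replace each of the 16 characters of fqqfqqpfppfpqpfp in place — q pfp pfp q pfp pfp fq q fq fq q fq pfp fq q fq — and concatenate.

qpfppfpqpfppfpfqqfqfqqfqpfpfqqfq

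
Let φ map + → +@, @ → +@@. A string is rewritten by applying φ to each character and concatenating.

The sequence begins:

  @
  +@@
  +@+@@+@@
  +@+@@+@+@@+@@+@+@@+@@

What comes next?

+@+@@+@+@@+@@+@+@@+@+@@+@@+@+@@+@@+@+@@+@+@@+@@+@+@@+@@

Replace each of the 21 characters of +@+@@+@+@@+@@+@+@@+@@ in place — +@ +@@ +@ +@@ +@@ +@ +@@ +@ +@@ +@@ +@ +@@ +@@ +@ +@@ +@ +@@ +@@ +@ +@@ +@@ — and concatenate.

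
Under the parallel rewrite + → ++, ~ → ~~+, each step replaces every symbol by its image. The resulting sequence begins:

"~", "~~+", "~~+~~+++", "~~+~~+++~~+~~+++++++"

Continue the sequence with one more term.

Rewriting the 20 symbols of ~~+~~+++~~+~~+++++++ one by one yields ~~+ ~~+ ++ ~~+ ~~+ ++ ++ ++ ~~+ ~~+ ++ ~~+ ~~+ ++ ++ ++ ++ ++ ++ ++; concatenated:

~~+~~+++~~+~~+++++++~~+~~+++~~+~~+++++++++++++++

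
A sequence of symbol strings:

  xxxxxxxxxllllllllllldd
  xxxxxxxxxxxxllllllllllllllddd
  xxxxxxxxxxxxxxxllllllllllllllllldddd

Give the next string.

The n-th term is 3n x's then 3n+2 l's then n-1 d's, where the shown terms are n = 3, 4, 5.
For the next term, n = 6, so the run lengths are 18, 20, 5.

xxxxxxxxxxxxxxxxxxllllllllllllllllllllddddd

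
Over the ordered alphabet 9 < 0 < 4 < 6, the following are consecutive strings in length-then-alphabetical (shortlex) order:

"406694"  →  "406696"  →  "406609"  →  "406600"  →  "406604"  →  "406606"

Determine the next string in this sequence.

406649

Find the rightmost character of 406606 below 6, bump it to the next letter, and reset everything to its right to 9.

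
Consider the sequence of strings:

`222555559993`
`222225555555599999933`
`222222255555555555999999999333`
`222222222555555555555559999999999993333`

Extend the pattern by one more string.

222222222225555555555555555599999999999999933333

Reading off run lengths: 2 runs 3, 5, 7, 9; 5 runs 5, 8, 11, 14; 9 runs 3, 6, 9, 12; 3 runs 1, 2, 3, 4 — each is linear in n (n = 1, 2, …).
At n = 5 the blocks have lengths 11, 17, 15, 5.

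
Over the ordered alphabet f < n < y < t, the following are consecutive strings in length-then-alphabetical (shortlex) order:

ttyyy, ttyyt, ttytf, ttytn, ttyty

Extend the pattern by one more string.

The successor of ttyty increments the rightmost position that isn't already t and resets every position after it to f.

ttytt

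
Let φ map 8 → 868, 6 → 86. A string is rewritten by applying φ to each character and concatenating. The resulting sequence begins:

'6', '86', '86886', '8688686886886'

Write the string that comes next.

Rewriting the 13 symbols of 8688686886886 one by one yields 868 86 868 868 86 868 86 868 868 86 868 868 86; concatenated:

8688686886886868868688688686886886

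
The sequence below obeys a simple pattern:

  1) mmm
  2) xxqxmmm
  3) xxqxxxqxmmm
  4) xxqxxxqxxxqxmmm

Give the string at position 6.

The strings grow by a fixed prefix xxqx each time.
From xxqxxxqxxxqxmmm, 2 further steps: xxqxxxqxxxqxmmm → xxqxxxqxxxqxxxqxmmm → (answer).

xxqxxxqxxxqxxxqxxxqxmmm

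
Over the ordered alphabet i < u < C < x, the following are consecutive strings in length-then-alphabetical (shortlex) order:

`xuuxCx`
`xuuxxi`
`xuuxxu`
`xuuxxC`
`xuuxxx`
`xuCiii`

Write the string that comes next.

The successor of xuCiii increments the rightmost position that isn't already x and resets every position after it to i.

xuCiiu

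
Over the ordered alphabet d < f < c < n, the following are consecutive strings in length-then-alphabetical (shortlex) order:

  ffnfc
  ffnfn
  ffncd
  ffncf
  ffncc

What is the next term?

ffncn

Find the rightmost character of ffncc below n, bump it to the next letter, and reset everything to its right to d.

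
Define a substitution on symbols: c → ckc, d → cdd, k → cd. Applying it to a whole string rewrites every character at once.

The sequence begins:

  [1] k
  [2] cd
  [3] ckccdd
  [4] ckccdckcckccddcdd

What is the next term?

Replace each of the 17 characters of ckccdckcckccddcdd in place — ckc cd ckc ckc cdd ckc cd ckc ckc cd ckc ckc cdd cdd ckc cdd cdd — and concatenate.

ckccdckcckccddckccdckcckccdckcckccddcddckccddcdd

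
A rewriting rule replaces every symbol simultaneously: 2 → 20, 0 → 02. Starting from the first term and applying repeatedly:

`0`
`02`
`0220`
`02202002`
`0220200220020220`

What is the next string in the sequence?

Rewriting the 16 symbols of 0220200220020220 one by one yields 02 20 20 02 20 02 02 20 20 02 02 20 02 20 20 02; concatenated:

02202002200202202002022002202002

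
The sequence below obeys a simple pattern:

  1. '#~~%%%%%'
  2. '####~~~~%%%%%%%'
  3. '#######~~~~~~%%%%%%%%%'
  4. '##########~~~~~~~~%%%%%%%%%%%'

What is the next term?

#############~~~~~~~~~~%%%%%%%%%%%%%

Term n consists of 3n-2 #'s, followed by 2n ~'s, followed by 2n+3 %'s (n = 1, 2, …).
At n = 5 the blocks have lengths 13, 10, 13.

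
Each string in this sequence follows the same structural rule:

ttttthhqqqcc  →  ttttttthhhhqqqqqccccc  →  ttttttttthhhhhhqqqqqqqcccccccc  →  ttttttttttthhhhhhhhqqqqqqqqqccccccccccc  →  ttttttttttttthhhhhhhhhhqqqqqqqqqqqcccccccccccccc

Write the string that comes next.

ttttttttttttttthhhhhhhhhhhhqqqqqqqqqqqqqccccccccccccccccc

Reading off run lengths: t runs 5, 7, 9, 11, 13; h runs 2, 4, 6, 8, 10; q runs 3, 5, 7, 9, 11; c runs 2, 5, 8, 11, 14 — each is linear in n (n = 1, 2, …).
For the next term, n = 6, so the run lengths are 15, 12, 13, 17.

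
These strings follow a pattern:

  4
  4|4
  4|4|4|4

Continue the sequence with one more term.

Each string is two copies of the previous one joined by '|'.
Doubling 4|4|4|4 with '|' between the halves:

4|4|4|4|4|4|4|4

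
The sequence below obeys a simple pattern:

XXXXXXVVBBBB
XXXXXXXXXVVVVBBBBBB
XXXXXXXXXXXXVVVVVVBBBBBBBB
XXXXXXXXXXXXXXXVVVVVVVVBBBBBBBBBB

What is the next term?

The n-th term is 3n X's then 2n-2 V's then 2n B's, where the shown terms are n = 2, 3, 4, 5.
At n = 6 the blocks have lengths 18, 10, 12.

XXXXXXXXXXXXXXXXXXVVVVVVVVVVBBBBBBBBBBBB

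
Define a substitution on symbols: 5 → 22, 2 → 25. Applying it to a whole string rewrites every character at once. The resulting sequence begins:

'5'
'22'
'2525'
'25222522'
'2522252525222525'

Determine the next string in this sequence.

Rewriting the 16 symbols of 2522252525222525 one by one yields 25 22 25 25 25 22 25 22 25 22 25 25 25 22 25 22; concatenated:

25222525252225222522252525222522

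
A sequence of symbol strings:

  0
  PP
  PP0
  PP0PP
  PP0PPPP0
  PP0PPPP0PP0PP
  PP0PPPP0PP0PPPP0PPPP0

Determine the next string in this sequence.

PP0PPPP0PP0PPPP0PPPP0PP0PPPP0PP0PP

This is a Fibonacci-style word recurrence s(k) = s(k−1)·s(k−2): e.g. PP·0 = PP0.
Continuing: PP0PPPP0PP0PPPP0PPPP0 · PP0PPPP0PP0PP gives term 8.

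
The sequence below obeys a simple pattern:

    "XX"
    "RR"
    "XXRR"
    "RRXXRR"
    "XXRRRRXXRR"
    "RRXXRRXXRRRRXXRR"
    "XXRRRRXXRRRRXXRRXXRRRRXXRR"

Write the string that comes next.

Each term (from the third on) is the two preceding terms concatenated in order: term 3 = XX·RR = XXRR.
The next term joins RRXXRRXXRRRRXXRR and XXRRRRXXRRRRXXRRXXRRRRXXRR.

RRXXRRXXRRRRXXRRXXRRRRXXRRRRXXRRXXRRRRXXRR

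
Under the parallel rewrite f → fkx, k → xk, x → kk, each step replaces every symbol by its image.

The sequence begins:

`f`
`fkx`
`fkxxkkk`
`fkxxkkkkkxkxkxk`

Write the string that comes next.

fkxxkkkkkxkxkxkxkxkkkxkkkxkkkxk

Replace each of the 15 characters of fkxxkkkkkxkxkxk in place — fkx xk kk kk xk xk xk xk xk kk xk kk xk kk xk — and concatenate.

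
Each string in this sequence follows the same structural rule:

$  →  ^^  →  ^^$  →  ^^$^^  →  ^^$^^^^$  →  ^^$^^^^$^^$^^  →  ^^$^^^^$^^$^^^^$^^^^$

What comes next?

From term 3 onward, concatenate the last term with the second-to-last: ^^·$ = ^^$, ^^$·^^ = ^^$^^, …
The next term joins ^^$^^^^$^^$^^^^$^^^^$ and ^^$^^^^$^^$^^.

^^$^^^^$^^$^^^^$^^^^$^^$^^^^$^^$^^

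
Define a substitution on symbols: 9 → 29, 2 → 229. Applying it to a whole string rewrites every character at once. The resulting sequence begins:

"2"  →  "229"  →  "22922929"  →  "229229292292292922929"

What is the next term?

Replace each of the 21 characters of 229229292292292922929 in place — 229 229 29 229 229 29 229 29 229 229 29 229 229 29 229 29 229 229 29 229 29 — and concatenate.

2292292922922929229292292292922922929229292292292922929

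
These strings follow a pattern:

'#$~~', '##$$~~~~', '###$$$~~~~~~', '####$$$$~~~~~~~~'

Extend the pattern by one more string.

Term n consists of n #'s, followed by n $'s, followed by 2n ~'s (n = 1, 2, …).
For the next term, n = 5, so the run lengths are 5, 5, 10.

#####$$$$$~~~~~~~~~~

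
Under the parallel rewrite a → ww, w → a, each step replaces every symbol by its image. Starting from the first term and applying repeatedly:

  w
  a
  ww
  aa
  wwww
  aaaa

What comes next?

wwwwwwww

Apply φ to aaaa symbol by symbol: a→ww, a→ww, a→ww, a→ww; joined: ww ww ww ww.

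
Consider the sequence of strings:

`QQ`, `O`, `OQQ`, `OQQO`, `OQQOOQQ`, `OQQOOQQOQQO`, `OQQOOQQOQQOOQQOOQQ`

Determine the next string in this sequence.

This is a Fibonacci-style word recurrence s(k) = s(k−1)·s(k−2): e.g. O·QQ = OQQ.
Continuing: OQQOOQQOQQOOQQOOQQ · OQQOOQQOQQO gives term 8.

OQQOOQQOQQOOQQOOQQOQQOOQQOQQO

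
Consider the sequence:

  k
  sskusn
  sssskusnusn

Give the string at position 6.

Each term wraps the previous one in ss on the left and usn on the right.
From sssskusnusn, 3 further steps: sssskusnusn → sssssskusnusnusn → sssssssskusnusnusnusn → (answer).

sssssssssskusnusnusnusnusn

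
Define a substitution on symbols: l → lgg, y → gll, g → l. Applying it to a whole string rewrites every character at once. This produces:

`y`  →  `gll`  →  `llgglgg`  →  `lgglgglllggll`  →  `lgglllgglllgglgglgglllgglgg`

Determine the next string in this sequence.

lgglllgglgglgglllgglgglgglllgglllgglllgglgglgglllggll

Applying the rule to each of the 27 symbols of lgglllgglllgglgglgglllgglgg gives the pieces lgg l l lgg lgg lgg l l lgg lgg lgg l l lgg l l lgg l l lgg lgg lgg l l lgg l l, which concatenate to the answer.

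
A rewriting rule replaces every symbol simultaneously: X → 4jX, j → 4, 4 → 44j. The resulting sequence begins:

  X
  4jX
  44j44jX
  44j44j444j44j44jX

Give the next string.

φ(44j44j444j44j44jX) expands symbol-by-symbol to 44j 44j 4 44j 44j 4 44j 44j 44j 4 44j 44j 4 44j 44j 4 4jX; joining the 17 pieces gives the next term.

44j44j444j44j444j44j44j444j44j444j44j44jX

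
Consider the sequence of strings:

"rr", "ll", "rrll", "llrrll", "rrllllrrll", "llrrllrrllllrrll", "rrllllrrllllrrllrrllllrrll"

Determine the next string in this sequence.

Each term (from the third on) is the two preceding terms concatenated in order: term 3 = rr·ll = rrll.
So term 8 is llrrllrrllllrrll·rrllllrrllllrrllrrllllrrll.

llrrllrrllllrrllrrllllrrllllrrllrrllllrrll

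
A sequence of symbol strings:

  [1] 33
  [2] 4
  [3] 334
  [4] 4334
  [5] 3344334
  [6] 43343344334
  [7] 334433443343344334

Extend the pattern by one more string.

43343344334334433443343344334

This is a Fibonacci-style word recurrence s(k) = s(k−2)·s(k−1): e.g. 33·4 = 334.
The next term joins 43343344334 and 334433443343344334.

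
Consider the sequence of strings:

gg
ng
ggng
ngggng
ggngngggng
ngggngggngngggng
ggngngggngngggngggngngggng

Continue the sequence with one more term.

Each term (from the third on) is the two preceding terms concatenated in order: term 3 = gg·ng = ggng.
Continuing: ngggngggngngggng · ggngngggngngggngggngngggng gives term 8.

ngggngggngngggngggngngggngngggngggngngggng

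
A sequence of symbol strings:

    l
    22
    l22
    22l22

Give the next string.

l2222l22

This is a Fibonacci-style word recurrence s(k) = s(k−2)·s(k−1): e.g. l·22 = l22.
The next term joins l22 and 22l22.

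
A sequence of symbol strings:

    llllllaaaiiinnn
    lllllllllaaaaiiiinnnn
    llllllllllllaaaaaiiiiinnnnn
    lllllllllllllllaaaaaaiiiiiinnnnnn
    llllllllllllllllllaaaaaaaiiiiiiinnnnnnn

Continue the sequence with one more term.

Term n consists of 3n l's, followed by n+1 a's, followed by n+1 i's, followed by n+1 n's, where the shown terms are n = 2, 3, 4, 5, 6.
For the next term, n = 7, so the run lengths are 21, 8, 8, 8.

lllllllllllllllllllllaaaaaaaaiiiiiiiinnnnnnnn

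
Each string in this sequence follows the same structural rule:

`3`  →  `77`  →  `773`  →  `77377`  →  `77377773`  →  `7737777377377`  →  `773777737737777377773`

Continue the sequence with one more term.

From term 3 onward, concatenate the last term with the second-to-last: 77·3 = 773, 773·77 = 77377, …
Continuing: 773777737737777377773 · 7737777377377 gives term 8.

7737777377377773777737737777377377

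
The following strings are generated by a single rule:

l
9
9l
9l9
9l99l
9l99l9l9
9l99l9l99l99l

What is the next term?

From term 3 onward, concatenate the last term with the second-to-last: 9·l = 9l, 9l·9 = 9l9, …
So term 8 is 9l99l9l99l99l·9l99l9l9.

9l99l9l99l99l9l99l9l9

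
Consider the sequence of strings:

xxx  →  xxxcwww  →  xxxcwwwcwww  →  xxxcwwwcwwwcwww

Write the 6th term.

xxxcwwwcwwwcwwwcwwwcwww

The strings grow by a fixed suffix cwww each time.
From xxxcwwwcwwwcwww, 2 further steps: xxxcwwwcwwwcwww → xxxcwwwcwwwcwwwcwww → (answer).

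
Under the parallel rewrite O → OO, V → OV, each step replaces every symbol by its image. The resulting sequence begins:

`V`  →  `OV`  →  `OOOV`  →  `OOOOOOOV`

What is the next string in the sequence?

OOOOOOOOOOOOOOOV

Rewriting each symbol of OOOOOOOV: O→OO, O→OO, O→OO, O→OO, O→OO, O→OO, O→OO, V→OV, which concatenates to OO OO OO OO OO OO OO OV.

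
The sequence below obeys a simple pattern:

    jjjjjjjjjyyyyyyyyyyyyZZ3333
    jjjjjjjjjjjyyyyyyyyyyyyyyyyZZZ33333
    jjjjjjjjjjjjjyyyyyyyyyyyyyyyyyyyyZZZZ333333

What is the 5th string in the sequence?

Reading off run lengths: j runs 9, 11, 13; y runs 12, 16, 20; Z runs 2, 3, 4; 3 runs 4, 5, 6 — each is linear in n, where the shown terms are n = 3, 4, 5.
At n = 7 the blocks have lengths 17, 28, 6, 8.

jjjjjjjjjjjjjjjjjyyyyyyyyyyyyyyyyyyyyyyyyyyyyZZZZZZ33333333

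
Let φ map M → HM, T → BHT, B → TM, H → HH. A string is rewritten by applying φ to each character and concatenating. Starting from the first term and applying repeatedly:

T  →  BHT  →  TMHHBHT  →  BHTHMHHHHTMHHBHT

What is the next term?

TMHHBHTHHHMHHHHHHHHBHTHMHHHHTMHHBHT

Applying the rule to each of the 16 symbols of BHTHMHHHHTMHHBHT gives the pieces TM HH BHT HH HM HH HH HH HH BHT HM HH HH TM HH BHT, which concatenate to the answer.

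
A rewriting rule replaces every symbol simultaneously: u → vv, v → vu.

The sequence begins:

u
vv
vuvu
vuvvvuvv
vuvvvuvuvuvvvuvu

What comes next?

φ(vuvvvuvuvuvvvuvu) expands symbol-by-symbol to vu vv vu vu vu vv vu vv vu vv vu vu vu vv vu vv; joining the 16 pieces gives the next term.

vuvvvuvuvuvvvuvvvuvvvuvuvuvvvuvv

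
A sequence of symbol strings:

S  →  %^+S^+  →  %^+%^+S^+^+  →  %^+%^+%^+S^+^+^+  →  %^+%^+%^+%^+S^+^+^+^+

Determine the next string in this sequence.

s(k+1) = %^+·s(k)·^+, so each term gains %^+ as a prefix and ^+ as a suffix.
Applying this once more to %^+%^+%^+%^+S^+^+^+^+:

%^+%^+%^+%^+%^+S^+^+^+^+^+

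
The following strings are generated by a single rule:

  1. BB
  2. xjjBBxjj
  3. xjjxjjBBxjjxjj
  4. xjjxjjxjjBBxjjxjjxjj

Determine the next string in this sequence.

Each term wraps the previous one in xjj on the left and xjj on the right.
Applying this once more to xjjxjjxjjBBxjjxjjxjj:

xjjxjjxjjxjjBBxjjxjjxjjxjj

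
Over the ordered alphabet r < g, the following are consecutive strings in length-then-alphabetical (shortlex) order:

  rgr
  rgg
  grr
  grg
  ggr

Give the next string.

The successor of ggr increments the rightmost position that isn't already g and resets every position after it to r.

ggg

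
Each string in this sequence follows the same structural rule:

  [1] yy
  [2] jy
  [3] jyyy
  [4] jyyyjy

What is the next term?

jyyyjyjyyy

From term 3 onward, concatenate the last term with the second-to-last: jy·yy = jyyy, jyyy·jy = jyyyjy, …
Continuing: jyyyjy · jyyy gives term 5.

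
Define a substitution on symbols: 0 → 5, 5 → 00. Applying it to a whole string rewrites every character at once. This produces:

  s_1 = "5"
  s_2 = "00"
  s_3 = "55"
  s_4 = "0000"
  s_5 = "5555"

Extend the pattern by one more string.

Rewriting each symbol of 5555: 5→00, 5→00, 5→00, 5→00, which concatenates to 00 00 00 00.

00000000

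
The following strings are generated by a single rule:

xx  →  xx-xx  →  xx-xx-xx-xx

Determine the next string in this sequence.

s(k+1) = s(k)·-·s(k) — each term doubles the last with '-' between the halves.
Doubling xx-xx-xx-xx with '-' between the halves:

xx-xx-xx-xx-xx-xx-xx-xx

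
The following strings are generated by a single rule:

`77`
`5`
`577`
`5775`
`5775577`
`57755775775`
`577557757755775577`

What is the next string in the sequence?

This is a Fibonacci-style word recurrence s(k) = s(k−1)·s(k−2): e.g. 5·77 = 577.
So term 8 is 577557757755775577·57755775775.

57755775775577557757755775775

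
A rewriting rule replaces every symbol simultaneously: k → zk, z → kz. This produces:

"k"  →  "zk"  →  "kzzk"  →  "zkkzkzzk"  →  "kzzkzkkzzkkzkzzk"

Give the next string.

zkkzkzzkkzzkzkkzkzzkzkkzzkkzkzzk

φ(kzzkzkkzzkkzkzzk) expands symbol-by-symbol to zk kz kz zk kz zk zk kz kz zk zk kz zk kz kz zk; joining the 16 pieces gives the next term.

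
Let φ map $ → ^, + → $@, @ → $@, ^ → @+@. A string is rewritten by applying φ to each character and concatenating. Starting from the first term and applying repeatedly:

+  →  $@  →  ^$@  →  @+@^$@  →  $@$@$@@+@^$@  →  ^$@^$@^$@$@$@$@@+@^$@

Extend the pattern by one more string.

Rewriting the 21 symbols of ^$@^$@^$@$@$@$@@+@^$@ one by one yields @+@ ^ $@ @+@ ^ $@ @+@ ^ $@ ^ $@ ^ $@ ^ $@ $@ $@ $@ @+@ ^ $@; concatenated:

@+@^$@@+@^$@@+@^$@^$@^$@^$@$@$@$@@+@^$@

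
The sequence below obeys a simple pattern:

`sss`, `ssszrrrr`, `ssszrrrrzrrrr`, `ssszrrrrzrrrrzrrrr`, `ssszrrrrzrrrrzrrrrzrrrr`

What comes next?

The strings grow by a fixed suffix zrrrr each time.
So the next term is ssszrrrrzrrrrzrrrrzrrrr·zrrrr.

ssszrrrrzrrrrzrrrrzrrrrzrrrr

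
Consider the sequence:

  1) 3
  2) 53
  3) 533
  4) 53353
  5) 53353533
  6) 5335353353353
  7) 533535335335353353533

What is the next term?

From term 3 onward, concatenate the last term with the second-to-last: 53·3 = 533, 533·53 = 53353, …
Continuing: 533535335335353353533 · 5335353353353 gives term 8.

5335353353353533535335335353353353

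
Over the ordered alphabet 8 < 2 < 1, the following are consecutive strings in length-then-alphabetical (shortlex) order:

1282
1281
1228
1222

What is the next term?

1221

Treat 1222 as a base-3 numeral over the given alphabet and add one, carrying through any trailing 1's.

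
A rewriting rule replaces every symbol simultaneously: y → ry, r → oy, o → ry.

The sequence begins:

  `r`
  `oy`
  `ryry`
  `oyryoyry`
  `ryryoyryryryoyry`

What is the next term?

φ(ryryoyryryryoyry) expands symbol-by-symbol to oy ry oy ry ry ry oy ry oy ry oy ry ry ry oy ry; joining the 16 pieces gives the next term.

oyryoyryryryoyryoyryoyryryryoyry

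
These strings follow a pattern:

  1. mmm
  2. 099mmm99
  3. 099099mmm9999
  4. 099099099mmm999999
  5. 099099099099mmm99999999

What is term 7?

Each term wraps the previous one in 099 on the left and 99 on the right.
From 099099099099mmm99999999, 2 further steps: 099099099099mmm99999999 → 099099099099099mmm9999999999 → (answer).

099099099099099099mmm999999999999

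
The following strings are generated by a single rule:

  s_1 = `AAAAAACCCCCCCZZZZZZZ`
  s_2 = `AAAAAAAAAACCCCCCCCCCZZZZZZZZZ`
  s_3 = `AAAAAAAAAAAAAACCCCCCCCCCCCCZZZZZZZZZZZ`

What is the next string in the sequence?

Reading off run lengths: A runs 6, 10, 14; C runs 7, 10, 13; Z runs 7, 9, 11 — each is linear in n, where the shown terms are n = 2, 3, 4.
Setting n = 5 gives 18, 16, 13 characters in each block.

AAAAAAAAAAAAAAAAAACCCCCCCCCCCCCCCCZZZZZZZZZZZZZ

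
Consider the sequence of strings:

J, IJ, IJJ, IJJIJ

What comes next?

IJJIJIJJ

This is a Fibonacci-style word recurrence s(k) = s(k−1)·s(k−2): e.g. IJ·J = IJJ.
Continuing: IJJIJ · IJJ gives term 5.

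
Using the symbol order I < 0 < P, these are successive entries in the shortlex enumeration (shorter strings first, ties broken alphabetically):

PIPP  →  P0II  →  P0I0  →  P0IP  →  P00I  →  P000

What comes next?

Find the rightmost character of P000 below P, bump it to the next letter, and reset everything to its right to I.

P00P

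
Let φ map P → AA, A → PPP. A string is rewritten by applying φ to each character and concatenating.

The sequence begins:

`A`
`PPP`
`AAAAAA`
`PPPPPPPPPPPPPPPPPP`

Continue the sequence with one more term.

Applying the rule to each of the 18 symbols of PPPPPPPPPPPPPPPPPP gives the pieces AA AA AA AA AA AA AA AA AA AA AA AA AA AA AA AA AA AA, which concatenate to the answer.

AAAAAAAAAAAAAAAAAAAAAAAAAAAAAAAAAAAA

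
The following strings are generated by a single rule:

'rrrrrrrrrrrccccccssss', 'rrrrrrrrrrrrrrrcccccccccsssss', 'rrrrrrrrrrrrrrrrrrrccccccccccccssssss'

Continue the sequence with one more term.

Each string has the form r^{4n+3} c^{3n} s^{n+2}, where the shown terms are n = 2, 3, 4.
At n = 5 the blocks have lengths 23, 15, 7.

rrrrrrrrrrrrrrrrrrrrrrrcccccccccccccccsssssss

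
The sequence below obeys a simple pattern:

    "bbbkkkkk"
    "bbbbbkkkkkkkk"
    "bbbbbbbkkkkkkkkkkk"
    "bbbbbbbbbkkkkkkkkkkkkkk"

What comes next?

bbbbbbbbbbbkkkkkkkkkkkkkkkkk

Term n consists of 2n-1 b's, followed by 3n-1 k's, where the shown terms are n = 2, 3, 4, 5.
For the next term, n = 6, so the run lengths are 11, 17.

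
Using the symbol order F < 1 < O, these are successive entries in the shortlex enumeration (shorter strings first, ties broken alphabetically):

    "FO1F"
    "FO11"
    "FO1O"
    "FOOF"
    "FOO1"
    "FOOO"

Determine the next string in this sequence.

The successor of FOOO increments the rightmost position that isn't already O and resets every position after it to F.

1FFF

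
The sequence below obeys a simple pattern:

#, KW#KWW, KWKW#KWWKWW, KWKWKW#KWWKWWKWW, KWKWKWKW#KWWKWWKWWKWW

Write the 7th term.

Every step adds KW to the front and KWW to the end of the previous string.
From KWKWKWKW#KWWKWWKWWKWW, 2 further steps: KWKWKWKW#KWWKWWKWWKWW → KWKWKWKWKW#KWWKWWKWWKWWKWW → (answer).

KWKWKWKWKWKW#KWWKWWKWWKWWKWWKWW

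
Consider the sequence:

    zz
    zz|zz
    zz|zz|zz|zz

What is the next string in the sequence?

Every step duplicates the string with '|' between the halves.
Doubling zz|zz|zz|zz with '|' between the halves:

zz|zz|zz|zz|zz|zz|zz|zz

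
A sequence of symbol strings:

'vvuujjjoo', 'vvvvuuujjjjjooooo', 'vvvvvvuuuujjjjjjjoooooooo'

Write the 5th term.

Term n consists of 2n v's, followed by n+1 u's, followed by 2n+1 j's, followed by 3n-1 o's (n = 1, 2, …).
For term 5, n = 5, so the run lengths are 10, 6, 11, 14.

vvvvvvvvvvuuuuuujjjjjjjjjjjoooooooooooooo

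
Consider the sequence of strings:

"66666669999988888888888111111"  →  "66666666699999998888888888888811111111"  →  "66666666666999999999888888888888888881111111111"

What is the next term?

The n-th term is 2n+1 6's then 2n-1 9's then 3n+2 8's then 2n 1's, where the shown terms are n = 3, 4, 5.
Setting n = 6 gives 13, 11, 20, 12 characters in each block.

66666666666669999999999988888888888888888888111111111111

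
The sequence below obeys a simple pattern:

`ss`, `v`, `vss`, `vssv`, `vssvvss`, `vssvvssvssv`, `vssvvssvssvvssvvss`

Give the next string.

vssvvssvssvvssvvssvssvvssvssv

From term 3 onward, concatenate the last term with the second-to-last: v·ss = vss, vss·v = vssv, …
Continuing: vssvvssvssvvssvvss · vssvvssvssv gives term 8.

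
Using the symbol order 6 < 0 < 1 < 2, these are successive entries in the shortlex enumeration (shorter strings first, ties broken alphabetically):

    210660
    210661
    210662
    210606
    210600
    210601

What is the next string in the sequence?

The successor of 210601 increments the rightmost position that isn't already 2 and resets every position after it to 6.

210602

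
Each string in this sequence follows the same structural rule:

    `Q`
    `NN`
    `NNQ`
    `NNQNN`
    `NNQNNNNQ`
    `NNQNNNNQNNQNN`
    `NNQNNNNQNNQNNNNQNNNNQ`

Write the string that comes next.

This is a Fibonacci-style word recurrence s(k) = s(k−1)·s(k−2): e.g. NN·Q = NNQ.
So term 8 is NNQNNNNQNNQNNNNQNNNNQ·NNQNNNNQNNQNN.

NNQNNNNQNNQNNNNQNNNNQNNQNNNNQNNQNN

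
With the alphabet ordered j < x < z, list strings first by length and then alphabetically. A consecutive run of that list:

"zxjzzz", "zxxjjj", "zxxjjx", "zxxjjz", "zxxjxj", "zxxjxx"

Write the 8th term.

Advancing 2 positions from zxxjxx through zxxjxx → zxxjxz reaches term 8.

zxxjzj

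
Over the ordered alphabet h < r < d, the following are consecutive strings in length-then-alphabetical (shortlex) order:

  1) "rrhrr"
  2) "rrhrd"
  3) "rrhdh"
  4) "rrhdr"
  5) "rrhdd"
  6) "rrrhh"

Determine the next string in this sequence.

The successor of rrrhh increments the rightmost position that isn't already d and resets every position after it to h.

rrrhr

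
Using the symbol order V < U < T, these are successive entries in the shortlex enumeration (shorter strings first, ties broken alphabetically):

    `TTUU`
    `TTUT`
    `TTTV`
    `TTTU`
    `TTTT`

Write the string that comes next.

VVVVV

TTTT is the last string of length 4, so the next is the first of length 5: V repeated 5 times.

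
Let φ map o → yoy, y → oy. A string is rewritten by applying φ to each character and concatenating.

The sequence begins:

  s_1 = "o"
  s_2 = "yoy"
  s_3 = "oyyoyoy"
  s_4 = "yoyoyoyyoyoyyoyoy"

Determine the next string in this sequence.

Replace each of the 17 characters of yoyoyoyyoyoyyoyoy in place — oy yoy oy yoy oy yoy oy oy yoy oy yoy oy oy yoy oy yoy oy — and concatenate.

oyyoyoyyoyoyyoyoyoyyoyoyyoyoyoyyoyoyyoyoy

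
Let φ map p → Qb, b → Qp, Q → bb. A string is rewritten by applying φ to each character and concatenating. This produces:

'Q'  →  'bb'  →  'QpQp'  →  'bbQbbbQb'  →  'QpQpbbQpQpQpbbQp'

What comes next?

Replace each of the 16 characters of QpQpbbQpQpQpbbQp in place — bb Qb bb Qb Qp Qp bb Qb bb Qb bb Qb Qp Qp bb Qb — and concatenate.

bbQbbbQbQpQpbbQbbbQbbbQbQpQpbbQb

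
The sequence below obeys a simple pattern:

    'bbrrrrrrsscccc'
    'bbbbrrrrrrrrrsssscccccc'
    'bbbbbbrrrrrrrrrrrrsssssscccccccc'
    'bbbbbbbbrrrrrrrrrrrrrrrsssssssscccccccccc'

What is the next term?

The n-th term is 2n b's then 3n+3 r's then 2n s's then 2n+2 c's (n = 1, 2, …).
Setting n = 5 gives 10, 18, 10, 12 characters in each block.

bbbbbbbbbbrrrrrrrrrrrrrrrrrrsssssssssscccccccccccc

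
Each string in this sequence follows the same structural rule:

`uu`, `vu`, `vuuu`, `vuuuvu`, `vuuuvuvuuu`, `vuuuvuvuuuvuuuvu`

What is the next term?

vuuuvuvuuuvuuuvuvuuuvuvuuu

This is a Fibonacci-style word recurrence s(k) = s(k−1)·s(k−2): e.g. vu·uu = vuuu.
So term 7 is vuuuvuvuuuvuuuvu·vuuuvuvuuu.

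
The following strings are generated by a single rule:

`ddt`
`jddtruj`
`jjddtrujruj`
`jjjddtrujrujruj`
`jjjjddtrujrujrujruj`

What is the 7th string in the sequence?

Each term wraps the previous one in j on the left and ruj on the right.
From jjjjddtrujrujrujruj, 2 further steps: jjjjddtrujrujrujruj → jjjjjddtrujrujrujrujruj → (answer).

jjjjjjddtrujrujrujrujrujruj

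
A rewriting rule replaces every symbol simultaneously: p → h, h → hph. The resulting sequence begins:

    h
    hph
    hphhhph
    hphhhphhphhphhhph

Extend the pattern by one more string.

Rewriting the 17 symbols of hphhhphhphhphhhph one by one yields hph h hph hph hph h hph hph h hph hph h hph hph hph h hph; concatenated:

hphhhphhphhphhhphhphhhphhphhhphhphhphhhph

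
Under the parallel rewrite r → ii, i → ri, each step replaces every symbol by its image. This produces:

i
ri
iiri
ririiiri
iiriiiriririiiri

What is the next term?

Rewriting the 16 symbols of iiriiiriririiiri one by one yields ri ri ii ri ri ri ii ri ii ri ii ri ri ri ii ri; concatenated:

ririiiriririiiriiiriiiriririiiri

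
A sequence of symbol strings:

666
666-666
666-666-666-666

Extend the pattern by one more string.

Every step duplicates the string with '-' between the halves.
So the next term is two copies of 666-666-666-666 with '-' between the halves.

666-666-666-666-666-666-666-666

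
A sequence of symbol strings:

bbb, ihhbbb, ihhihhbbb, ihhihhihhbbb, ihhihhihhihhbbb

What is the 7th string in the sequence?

ihhihhihhihhihhihhbbb

Every step adds ihh at the front: s(k+1) = ihh·s(k).
From ihhihhihhihhbbb, 2 further steps: ihhihhihhihhbbb → ihhihhihhihhihhbbb → (answer).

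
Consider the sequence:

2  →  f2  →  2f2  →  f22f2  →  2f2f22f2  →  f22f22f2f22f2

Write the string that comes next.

From term 3 onward, concatenate the second-to-last term with the last: 2·f2 = 2f2, f2·2f2 = f22f2, …
The next term joins 2f2f22f2 and f22f22f2f22f2.

2f2f22f2f22f22f2f22f2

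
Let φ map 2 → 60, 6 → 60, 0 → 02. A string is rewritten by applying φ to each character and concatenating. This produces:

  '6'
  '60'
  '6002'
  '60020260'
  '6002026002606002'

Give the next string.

Rewriting the 16 symbols of 6002026002606002 one by one yields 60 02 02 60 02 60 60 02 02 60 60 02 60 02 02 60; concatenated:

60020260026060020260600260020260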